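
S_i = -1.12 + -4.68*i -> [-1.12, -5.8, -10.48, -15.16, -19.84]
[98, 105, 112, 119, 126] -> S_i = 98 + 7*i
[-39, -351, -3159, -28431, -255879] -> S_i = -39*9^i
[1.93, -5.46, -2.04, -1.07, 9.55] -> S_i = Random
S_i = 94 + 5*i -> [94, 99, 104, 109, 114]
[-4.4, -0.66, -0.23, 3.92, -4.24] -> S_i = Random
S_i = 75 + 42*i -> [75, 117, 159, 201, 243]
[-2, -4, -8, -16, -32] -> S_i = -2*2^i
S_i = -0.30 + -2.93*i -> [-0.3, -3.23, -6.16, -9.09, -12.02]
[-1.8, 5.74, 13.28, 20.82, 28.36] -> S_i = -1.80 + 7.54*i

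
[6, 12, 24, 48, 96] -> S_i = 6*2^i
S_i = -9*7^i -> [-9, -63, -441, -3087, -21609]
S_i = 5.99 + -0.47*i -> [5.99, 5.52, 5.05, 4.58, 4.11]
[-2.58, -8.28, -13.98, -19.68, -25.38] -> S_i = -2.58 + -5.70*i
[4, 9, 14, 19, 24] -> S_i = 4 + 5*i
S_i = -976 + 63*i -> [-976, -913, -850, -787, -724]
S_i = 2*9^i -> [2, 18, 162, 1458, 13122]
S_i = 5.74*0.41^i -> [5.74, 2.35, 0.96, 0.4, 0.16]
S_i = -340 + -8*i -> [-340, -348, -356, -364, -372]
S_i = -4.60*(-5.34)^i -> [-4.6, 24.56, -131.17, 700.46, -3740.44]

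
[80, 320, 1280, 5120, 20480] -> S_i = 80*4^i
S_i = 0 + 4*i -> [0, 4, 8, 12, 16]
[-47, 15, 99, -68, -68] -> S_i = Random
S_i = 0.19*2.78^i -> [0.19, 0.53, 1.47, 4.08, 11.35]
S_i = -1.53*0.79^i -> [-1.53, -1.21, -0.95, -0.75, -0.6]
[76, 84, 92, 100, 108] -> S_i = 76 + 8*i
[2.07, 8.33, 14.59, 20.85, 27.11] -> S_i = 2.07 + 6.26*i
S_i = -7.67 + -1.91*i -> [-7.67, -9.58, -11.49, -13.4, -15.31]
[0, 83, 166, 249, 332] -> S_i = 0 + 83*i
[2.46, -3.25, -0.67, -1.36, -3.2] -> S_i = Random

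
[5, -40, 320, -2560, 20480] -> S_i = 5*-8^i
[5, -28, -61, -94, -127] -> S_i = 5 + -33*i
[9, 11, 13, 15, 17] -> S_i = 9 + 2*i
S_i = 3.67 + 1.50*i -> [3.67, 5.17, 6.67, 8.17, 9.67]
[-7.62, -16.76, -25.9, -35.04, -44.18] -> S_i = -7.62 + -9.14*i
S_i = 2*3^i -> [2, 6, 18, 54, 162]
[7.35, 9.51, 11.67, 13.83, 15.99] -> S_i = 7.35 + 2.16*i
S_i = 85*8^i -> [85, 680, 5440, 43520, 348160]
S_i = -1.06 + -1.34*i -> [-1.06, -2.4, -3.74, -5.08, -6.42]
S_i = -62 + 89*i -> [-62, 27, 116, 205, 294]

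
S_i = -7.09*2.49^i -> [-7.09, -17.65, -43.96, -109.46, -272.55]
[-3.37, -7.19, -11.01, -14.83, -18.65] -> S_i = -3.37 + -3.82*i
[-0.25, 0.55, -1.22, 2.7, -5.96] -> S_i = -0.25*(-2.21)^i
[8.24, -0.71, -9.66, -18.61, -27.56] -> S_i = 8.24 + -8.95*i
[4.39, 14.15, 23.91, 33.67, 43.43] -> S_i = 4.39 + 9.76*i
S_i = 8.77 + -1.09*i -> [8.77, 7.68, 6.59, 5.5, 4.41]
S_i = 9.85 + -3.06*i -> [9.85, 6.79, 3.73, 0.67, -2.39]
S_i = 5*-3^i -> [5, -15, 45, -135, 405]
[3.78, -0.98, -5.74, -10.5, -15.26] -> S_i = 3.78 + -4.76*i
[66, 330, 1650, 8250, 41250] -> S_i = 66*5^i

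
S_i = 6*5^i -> [6, 30, 150, 750, 3750]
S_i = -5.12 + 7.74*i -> [-5.12, 2.62, 10.36, 18.1, 25.84]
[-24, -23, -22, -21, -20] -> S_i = -24 + 1*i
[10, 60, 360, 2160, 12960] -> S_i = 10*6^i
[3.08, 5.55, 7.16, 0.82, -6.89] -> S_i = Random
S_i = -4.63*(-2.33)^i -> [-4.63, 10.79, -25.14, 58.57, -136.46]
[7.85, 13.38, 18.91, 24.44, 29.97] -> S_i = 7.85 + 5.53*i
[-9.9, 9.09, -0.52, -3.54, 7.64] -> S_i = Random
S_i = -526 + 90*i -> [-526, -436, -346, -256, -166]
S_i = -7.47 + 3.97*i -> [-7.47, -3.5, 0.47, 4.44, 8.41]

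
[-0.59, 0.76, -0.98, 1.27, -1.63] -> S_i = -0.59*(-1.29)^i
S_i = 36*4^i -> [36, 144, 576, 2304, 9216]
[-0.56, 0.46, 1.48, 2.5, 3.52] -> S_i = -0.56 + 1.02*i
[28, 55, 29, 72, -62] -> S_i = Random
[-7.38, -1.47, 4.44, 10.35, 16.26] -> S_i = -7.38 + 5.91*i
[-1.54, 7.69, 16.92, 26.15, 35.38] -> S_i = -1.54 + 9.23*i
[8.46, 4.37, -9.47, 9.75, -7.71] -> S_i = Random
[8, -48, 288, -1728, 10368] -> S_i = 8*-6^i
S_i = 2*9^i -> [2, 18, 162, 1458, 13122]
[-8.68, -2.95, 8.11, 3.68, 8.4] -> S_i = Random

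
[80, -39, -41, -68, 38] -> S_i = Random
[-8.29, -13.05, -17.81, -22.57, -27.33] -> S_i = -8.29 + -4.76*i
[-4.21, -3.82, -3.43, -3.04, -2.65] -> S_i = -4.21 + 0.39*i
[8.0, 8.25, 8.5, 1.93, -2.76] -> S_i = Random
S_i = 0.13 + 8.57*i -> [0.13, 8.7, 17.27, 25.84, 34.41]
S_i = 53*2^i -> [53, 106, 212, 424, 848]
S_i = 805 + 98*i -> [805, 903, 1001, 1099, 1197]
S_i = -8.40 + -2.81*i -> [-8.4, -11.21, -14.02, -16.83, -19.64]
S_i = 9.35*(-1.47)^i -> [9.35, -13.74, 20.2, -29.7, 43.66]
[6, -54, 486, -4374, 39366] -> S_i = 6*-9^i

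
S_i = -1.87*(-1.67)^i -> [-1.87, 3.12, -5.22, 8.71, -14.54]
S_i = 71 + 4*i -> [71, 75, 79, 83, 87]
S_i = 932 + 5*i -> [932, 937, 942, 947, 952]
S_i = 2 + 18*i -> [2, 20, 38, 56, 74]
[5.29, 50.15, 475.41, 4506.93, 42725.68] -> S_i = 5.29*9.48^i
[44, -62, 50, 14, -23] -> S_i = Random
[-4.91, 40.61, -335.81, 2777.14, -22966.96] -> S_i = -4.91*(-8.27)^i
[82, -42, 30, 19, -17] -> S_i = Random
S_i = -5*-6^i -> [-5, 30, -180, 1080, -6480]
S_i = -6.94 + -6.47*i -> [-6.94, -13.41, -19.88, -26.35, -32.82]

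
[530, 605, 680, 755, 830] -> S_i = 530 + 75*i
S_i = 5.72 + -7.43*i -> [5.72, -1.71, -9.14, -16.57, -24.0]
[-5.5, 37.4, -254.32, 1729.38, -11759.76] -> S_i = -5.50*(-6.80)^i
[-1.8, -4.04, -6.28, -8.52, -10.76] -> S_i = -1.80 + -2.24*i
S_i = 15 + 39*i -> [15, 54, 93, 132, 171]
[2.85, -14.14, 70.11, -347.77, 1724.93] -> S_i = 2.85*(-4.96)^i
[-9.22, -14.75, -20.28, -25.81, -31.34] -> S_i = -9.22 + -5.53*i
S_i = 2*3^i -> [2, 6, 18, 54, 162]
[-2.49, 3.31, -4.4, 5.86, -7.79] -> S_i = -2.49*(-1.33)^i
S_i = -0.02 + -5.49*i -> [-0.02, -5.51, -11.0, -16.49, -21.98]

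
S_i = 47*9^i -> [47, 423, 3807, 34263, 308367]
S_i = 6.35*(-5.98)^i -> [6.35, -37.97, 227.08, -1357.93, 8120.42]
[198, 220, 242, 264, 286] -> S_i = 198 + 22*i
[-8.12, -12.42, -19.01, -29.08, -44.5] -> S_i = -8.12*1.53^i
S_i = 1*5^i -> [1, 5, 25, 125, 625]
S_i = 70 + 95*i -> [70, 165, 260, 355, 450]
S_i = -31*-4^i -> [-31, 124, -496, 1984, -7936]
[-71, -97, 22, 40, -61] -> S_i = Random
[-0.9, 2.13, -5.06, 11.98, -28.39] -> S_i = -0.90*(-2.37)^i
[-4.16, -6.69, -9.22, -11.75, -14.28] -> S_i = -4.16 + -2.53*i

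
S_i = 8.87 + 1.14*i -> [8.87, 10.01, 11.15, 12.29, 13.43]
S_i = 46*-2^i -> [46, -92, 184, -368, 736]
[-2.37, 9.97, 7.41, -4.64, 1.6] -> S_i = Random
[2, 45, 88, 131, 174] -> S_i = 2 + 43*i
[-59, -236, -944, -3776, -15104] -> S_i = -59*4^i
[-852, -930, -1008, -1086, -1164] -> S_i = -852 + -78*i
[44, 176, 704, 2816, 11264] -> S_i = 44*4^i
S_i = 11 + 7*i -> [11, 18, 25, 32, 39]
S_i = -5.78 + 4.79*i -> [-5.78, -0.99, 3.8, 8.59, 13.38]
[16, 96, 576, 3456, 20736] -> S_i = 16*6^i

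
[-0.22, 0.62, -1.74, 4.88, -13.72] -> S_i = -0.22*(-2.81)^i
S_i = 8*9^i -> [8, 72, 648, 5832, 52488]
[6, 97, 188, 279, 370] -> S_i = 6 + 91*i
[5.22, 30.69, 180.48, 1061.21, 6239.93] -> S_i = 5.22*5.88^i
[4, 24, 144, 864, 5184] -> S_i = 4*6^i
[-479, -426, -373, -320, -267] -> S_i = -479 + 53*i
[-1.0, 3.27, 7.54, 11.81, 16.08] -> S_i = -1.00 + 4.27*i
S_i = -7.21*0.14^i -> [-7.21, -1.01, -0.14, -0.02, -0.0]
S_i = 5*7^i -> [5, 35, 245, 1715, 12005]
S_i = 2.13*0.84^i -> [2.13, 1.79, 1.5, 1.26, 1.06]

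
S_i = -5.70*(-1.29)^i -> [-5.7, 7.35, -9.49, 12.24, -15.78]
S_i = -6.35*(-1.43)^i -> [-6.35, 9.08, -12.99, 18.57, -26.55]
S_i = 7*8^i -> [7, 56, 448, 3584, 28672]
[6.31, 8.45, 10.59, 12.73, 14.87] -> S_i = 6.31 + 2.14*i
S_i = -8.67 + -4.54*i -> [-8.67, -13.21, -17.75, -22.29, -26.83]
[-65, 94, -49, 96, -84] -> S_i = Random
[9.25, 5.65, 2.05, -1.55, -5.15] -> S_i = 9.25 + -3.60*i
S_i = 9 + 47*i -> [9, 56, 103, 150, 197]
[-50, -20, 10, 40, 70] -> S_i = -50 + 30*i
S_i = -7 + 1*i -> [-7, -6, -5, -4, -3]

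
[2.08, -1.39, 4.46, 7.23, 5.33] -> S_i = Random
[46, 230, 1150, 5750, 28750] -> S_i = 46*5^i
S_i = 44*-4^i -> [44, -176, 704, -2816, 11264]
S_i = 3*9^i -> [3, 27, 243, 2187, 19683]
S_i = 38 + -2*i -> [38, 36, 34, 32, 30]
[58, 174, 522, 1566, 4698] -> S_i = 58*3^i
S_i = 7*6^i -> [7, 42, 252, 1512, 9072]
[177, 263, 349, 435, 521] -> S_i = 177 + 86*i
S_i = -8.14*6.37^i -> [-8.14, -51.85, -330.3, -2103.99, -13402.39]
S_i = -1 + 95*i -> [-1, 94, 189, 284, 379]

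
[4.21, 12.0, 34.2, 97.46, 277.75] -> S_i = 4.21*2.85^i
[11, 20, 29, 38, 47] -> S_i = 11 + 9*i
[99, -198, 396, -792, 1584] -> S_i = 99*-2^i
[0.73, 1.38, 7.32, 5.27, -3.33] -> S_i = Random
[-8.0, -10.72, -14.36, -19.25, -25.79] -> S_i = -8.00*1.34^i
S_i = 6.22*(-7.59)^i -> [6.22, -47.21, 358.32, -2719.67, 20642.27]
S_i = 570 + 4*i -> [570, 574, 578, 582, 586]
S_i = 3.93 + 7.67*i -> [3.93, 11.6, 19.27, 26.94, 34.61]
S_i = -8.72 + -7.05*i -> [-8.72, -15.77, -22.82, -29.87, -36.92]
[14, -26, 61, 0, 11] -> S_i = Random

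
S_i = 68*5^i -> [68, 340, 1700, 8500, 42500]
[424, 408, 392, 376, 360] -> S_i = 424 + -16*i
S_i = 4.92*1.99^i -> [4.92, 9.79, 19.48, 38.77, 77.16]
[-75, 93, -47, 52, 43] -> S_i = Random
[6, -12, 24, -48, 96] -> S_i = 6*-2^i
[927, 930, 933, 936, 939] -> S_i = 927 + 3*i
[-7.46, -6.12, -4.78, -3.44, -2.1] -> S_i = -7.46 + 1.34*i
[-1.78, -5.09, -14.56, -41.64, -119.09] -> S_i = -1.78*2.86^i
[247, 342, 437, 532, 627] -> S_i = 247 + 95*i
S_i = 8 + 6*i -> [8, 14, 20, 26, 32]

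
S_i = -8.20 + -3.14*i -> [-8.2, -11.34, -14.48, -17.62, -20.76]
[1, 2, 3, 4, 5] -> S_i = 1 + 1*i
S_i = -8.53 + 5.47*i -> [-8.53, -3.06, 2.41, 7.88, 13.35]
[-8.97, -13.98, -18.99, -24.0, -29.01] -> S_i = -8.97 + -5.01*i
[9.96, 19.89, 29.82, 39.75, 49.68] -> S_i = 9.96 + 9.93*i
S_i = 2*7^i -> [2, 14, 98, 686, 4802]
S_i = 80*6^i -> [80, 480, 2880, 17280, 103680]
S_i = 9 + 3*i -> [9, 12, 15, 18, 21]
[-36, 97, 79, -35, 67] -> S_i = Random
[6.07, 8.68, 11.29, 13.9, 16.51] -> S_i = 6.07 + 2.61*i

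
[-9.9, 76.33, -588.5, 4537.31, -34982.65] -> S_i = -9.90*(-7.71)^i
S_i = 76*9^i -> [76, 684, 6156, 55404, 498636]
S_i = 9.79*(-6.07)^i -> [9.79, -59.43, 360.71, -2189.52, 13290.38]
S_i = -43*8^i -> [-43, -344, -2752, -22016, -176128]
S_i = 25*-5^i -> [25, -125, 625, -3125, 15625]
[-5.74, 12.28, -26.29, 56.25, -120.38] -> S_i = -5.74*(-2.14)^i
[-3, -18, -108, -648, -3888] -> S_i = -3*6^i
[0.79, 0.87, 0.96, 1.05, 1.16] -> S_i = 0.79*1.10^i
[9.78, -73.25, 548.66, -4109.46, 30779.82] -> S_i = 9.78*(-7.49)^i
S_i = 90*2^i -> [90, 180, 360, 720, 1440]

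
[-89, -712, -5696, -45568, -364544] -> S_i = -89*8^i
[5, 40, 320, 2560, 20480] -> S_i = 5*8^i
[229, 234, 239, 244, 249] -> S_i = 229 + 5*i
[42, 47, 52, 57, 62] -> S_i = 42 + 5*i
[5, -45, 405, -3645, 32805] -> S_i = 5*-9^i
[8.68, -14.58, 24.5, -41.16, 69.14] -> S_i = 8.68*(-1.68)^i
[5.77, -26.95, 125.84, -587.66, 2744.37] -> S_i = 5.77*(-4.67)^i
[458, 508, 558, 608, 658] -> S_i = 458 + 50*i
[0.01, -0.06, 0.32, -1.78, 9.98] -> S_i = 0.01*(-5.62)^i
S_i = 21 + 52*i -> [21, 73, 125, 177, 229]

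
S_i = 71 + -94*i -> [71, -23, -117, -211, -305]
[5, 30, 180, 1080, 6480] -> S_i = 5*6^i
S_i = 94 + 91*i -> [94, 185, 276, 367, 458]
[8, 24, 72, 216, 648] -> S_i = 8*3^i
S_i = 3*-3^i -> [3, -9, 27, -81, 243]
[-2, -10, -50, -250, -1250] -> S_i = -2*5^i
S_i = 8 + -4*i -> [8, 4, 0, -4, -8]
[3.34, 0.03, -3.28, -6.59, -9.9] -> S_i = 3.34 + -3.31*i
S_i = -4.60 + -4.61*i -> [-4.6, -9.21, -13.82, -18.43, -23.04]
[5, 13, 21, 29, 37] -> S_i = 5 + 8*i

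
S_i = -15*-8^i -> [-15, 120, -960, 7680, -61440]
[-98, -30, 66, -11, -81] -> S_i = Random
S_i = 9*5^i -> [9, 45, 225, 1125, 5625]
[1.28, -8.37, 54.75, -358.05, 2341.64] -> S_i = 1.28*(-6.54)^i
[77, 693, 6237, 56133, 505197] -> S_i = 77*9^i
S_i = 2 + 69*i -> [2, 71, 140, 209, 278]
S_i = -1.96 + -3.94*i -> [-1.96, -5.9, -9.84, -13.78, -17.72]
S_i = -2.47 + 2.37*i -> [-2.47, -0.1, 2.27, 4.64, 7.01]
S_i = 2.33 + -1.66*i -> [2.33, 0.67, -0.99, -2.65, -4.31]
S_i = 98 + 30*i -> [98, 128, 158, 188, 218]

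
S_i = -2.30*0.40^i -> [-2.3, -0.92, -0.37, -0.15, -0.06]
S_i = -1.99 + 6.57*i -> [-1.99, 4.58, 11.15, 17.72, 24.29]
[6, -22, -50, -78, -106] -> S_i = 6 + -28*i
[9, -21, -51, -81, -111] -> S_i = 9 + -30*i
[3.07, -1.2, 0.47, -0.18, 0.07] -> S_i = 3.07*(-0.39)^i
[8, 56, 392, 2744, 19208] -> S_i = 8*7^i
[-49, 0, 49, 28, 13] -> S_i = Random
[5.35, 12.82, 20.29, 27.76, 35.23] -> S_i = 5.35 + 7.47*i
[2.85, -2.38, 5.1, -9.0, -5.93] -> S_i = Random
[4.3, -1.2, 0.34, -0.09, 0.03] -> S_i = 4.30*(-0.28)^i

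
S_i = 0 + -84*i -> [0, -84, -168, -252, -336]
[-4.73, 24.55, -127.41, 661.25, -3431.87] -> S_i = -4.73*(-5.19)^i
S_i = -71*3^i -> [-71, -213, -639, -1917, -5751]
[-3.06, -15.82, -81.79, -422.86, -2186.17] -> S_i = -3.06*5.17^i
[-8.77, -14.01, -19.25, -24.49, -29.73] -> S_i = -8.77 + -5.24*i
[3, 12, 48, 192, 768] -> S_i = 3*4^i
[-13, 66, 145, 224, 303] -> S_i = -13 + 79*i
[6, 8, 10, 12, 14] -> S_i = 6 + 2*i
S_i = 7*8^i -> [7, 56, 448, 3584, 28672]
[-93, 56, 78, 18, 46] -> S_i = Random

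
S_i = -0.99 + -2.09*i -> [-0.99, -3.08, -5.17, -7.26, -9.35]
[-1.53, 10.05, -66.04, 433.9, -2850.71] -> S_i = -1.53*(-6.57)^i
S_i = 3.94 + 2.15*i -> [3.94, 6.09, 8.24, 10.39, 12.54]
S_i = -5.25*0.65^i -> [-5.25, -3.41, -2.22, -1.44, -0.94]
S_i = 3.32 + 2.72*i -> [3.32, 6.04, 8.76, 11.48, 14.2]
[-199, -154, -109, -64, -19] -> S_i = -199 + 45*i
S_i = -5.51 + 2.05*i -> [-5.51, -3.46, -1.41, 0.64, 2.69]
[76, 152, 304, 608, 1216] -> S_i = 76*2^i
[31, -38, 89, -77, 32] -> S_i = Random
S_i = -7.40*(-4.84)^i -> [-7.4, 35.82, -173.35, 839.01, -4060.81]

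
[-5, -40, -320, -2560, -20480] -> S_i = -5*8^i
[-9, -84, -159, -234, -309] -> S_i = -9 + -75*i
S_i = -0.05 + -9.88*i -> [-0.05, -9.93, -19.81, -29.69, -39.57]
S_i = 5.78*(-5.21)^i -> [5.78, -30.11, 156.89, -817.41, 4258.72]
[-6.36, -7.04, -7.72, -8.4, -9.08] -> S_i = -6.36 + -0.68*i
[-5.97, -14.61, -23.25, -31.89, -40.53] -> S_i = -5.97 + -8.64*i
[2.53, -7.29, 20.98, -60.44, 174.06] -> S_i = 2.53*(-2.88)^i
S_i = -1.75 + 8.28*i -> [-1.75, 6.53, 14.81, 23.09, 31.37]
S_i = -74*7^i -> [-74, -518, -3626, -25382, -177674]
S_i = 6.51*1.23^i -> [6.51, 8.01, 9.85, 12.11, 14.9]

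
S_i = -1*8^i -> [-1, -8, -64, -512, -4096]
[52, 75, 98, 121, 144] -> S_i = 52 + 23*i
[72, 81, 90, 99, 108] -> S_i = 72 + 9*i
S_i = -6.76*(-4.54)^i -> [-6.76, 30.69, -139.33, 632.58, -2871.91]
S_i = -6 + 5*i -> [-6, -1, 4, 9, 14]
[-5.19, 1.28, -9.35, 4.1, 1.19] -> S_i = Random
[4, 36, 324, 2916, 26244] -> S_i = 4*9^i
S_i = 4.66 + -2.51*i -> [4.66, 2.15, -0.36, -2.87, -5.38]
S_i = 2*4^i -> [2, 8, 32, 128, 512]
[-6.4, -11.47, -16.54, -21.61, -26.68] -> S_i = -6.40 + -5.07*i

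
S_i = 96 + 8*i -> [96, 104, 112, 120, 128]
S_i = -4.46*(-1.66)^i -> [-4.46, 7.4, -12.29, 20.4, -33.87]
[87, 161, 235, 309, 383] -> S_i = 87 + 74*i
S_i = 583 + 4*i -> [583, 587, 591, 595, 599]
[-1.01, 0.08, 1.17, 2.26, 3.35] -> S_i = -1.01 + 1.09*i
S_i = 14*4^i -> [14, 56, 224, 896, 3584]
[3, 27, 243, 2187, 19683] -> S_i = 3*9^i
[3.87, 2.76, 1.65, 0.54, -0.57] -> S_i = 3.87 + -1.11*i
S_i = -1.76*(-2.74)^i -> [-1.76, 4.82, -13.21, 36.2, -99.2]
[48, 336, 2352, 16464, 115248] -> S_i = 48*7^i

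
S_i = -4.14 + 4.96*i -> [-4.14, 0.82, 5.78, 10.74, 15.7]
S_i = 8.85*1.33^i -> [8.85, 11.77, 15.65, 20.82, 27.69]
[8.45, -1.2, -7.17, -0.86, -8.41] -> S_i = Random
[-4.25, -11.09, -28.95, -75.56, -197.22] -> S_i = -4.25*2.61^i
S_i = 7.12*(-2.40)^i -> [7.12, -17.09, 41.01, -98.43, 236.22]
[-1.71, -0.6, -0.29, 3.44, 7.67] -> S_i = Random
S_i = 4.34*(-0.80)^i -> [4.34, -3.47, 2.78, -2.22, 1.78]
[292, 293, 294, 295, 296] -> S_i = 292 + 1*i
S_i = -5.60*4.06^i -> [-5.6, -22.74, -92.31, -374.77, -1521.57]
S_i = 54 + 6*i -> [54, 60, 66, 72, 78]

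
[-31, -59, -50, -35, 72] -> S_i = Random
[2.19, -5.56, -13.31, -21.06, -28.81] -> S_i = 2.19 + -7.75*i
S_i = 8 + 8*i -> [8, 16, 24, 32, 40]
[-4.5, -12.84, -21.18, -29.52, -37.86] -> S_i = -4.50 + -8.34*i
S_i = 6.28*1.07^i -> [6.28, 6.72, 7.19, 7.69, 8.23]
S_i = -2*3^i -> [-2, -6, -18, -54, -162]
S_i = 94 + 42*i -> [94, 136, 178, 220, 262]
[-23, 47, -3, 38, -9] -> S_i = Random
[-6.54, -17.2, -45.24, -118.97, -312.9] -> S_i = -6.54*2.63^i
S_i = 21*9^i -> [21, 189, 1701, 15309, 137781]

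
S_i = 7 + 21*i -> [7, 28, 49, 70, 91]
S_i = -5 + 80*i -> [-5, 75, 155, 235, 315]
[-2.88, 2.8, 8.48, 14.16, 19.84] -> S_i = -2.88 + 5.68*i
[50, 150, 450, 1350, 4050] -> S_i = 50*3^i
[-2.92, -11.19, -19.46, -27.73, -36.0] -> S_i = -2.92 + -8.27*i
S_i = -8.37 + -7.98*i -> [-8.37, -16.35, -24.33, -32.31, -40.29]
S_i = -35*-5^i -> [-35, 175, -875, 4375, -21875]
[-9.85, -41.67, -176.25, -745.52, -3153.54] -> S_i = -9.85*4.23^i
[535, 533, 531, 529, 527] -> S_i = 535 + -2*i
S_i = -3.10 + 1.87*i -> [-3.1, -1.23, 0.64, 2.51, 4.38]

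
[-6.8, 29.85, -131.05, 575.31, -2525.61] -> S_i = -6.80*(-4.39)^i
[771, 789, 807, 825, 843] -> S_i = 771 + 18*i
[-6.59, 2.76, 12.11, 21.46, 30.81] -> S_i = -6.59 + 9.35*i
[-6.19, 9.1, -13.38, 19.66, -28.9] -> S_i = -6.19*(-1.47)^i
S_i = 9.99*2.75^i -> [9.99, 27.47, 75.55, 207.76, 571.34]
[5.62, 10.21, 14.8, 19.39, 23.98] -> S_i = 5.62 + 4.59*i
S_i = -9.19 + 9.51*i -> [-9.19, 0.32, 9.83, 19.34, 28.85]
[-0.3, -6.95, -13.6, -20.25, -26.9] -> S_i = -0.30 + -6.65*i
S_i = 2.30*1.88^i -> [2.3, 4.32, 8.13, 15.28, 28.73]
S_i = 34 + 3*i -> [34, 37, 40, 43, 46]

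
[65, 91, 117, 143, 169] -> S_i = 65 + 26*i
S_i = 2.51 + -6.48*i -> [2.51, -3.97, -10.45, -16.93, -23.41]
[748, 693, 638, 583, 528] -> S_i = 748 + -55*i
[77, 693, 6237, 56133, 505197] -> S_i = 77*9^i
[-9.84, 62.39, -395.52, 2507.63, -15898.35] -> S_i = -9.84*(-6.34)^i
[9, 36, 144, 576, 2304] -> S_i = 9*4^i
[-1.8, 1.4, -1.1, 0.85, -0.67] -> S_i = -1.80*(-0.78)^i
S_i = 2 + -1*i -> [2, 1, 0, -1, -2]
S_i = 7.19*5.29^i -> [7.19, 38.04, 201.21, 1064.38, 5630.56]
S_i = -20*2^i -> [-20, -40, -80, -160, -320]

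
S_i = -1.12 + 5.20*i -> [-1.12, 4.08, 9.28, 14.48, 19.68]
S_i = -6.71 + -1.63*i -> [-6.71, -8.34, -9.97, -11.6, -13.23]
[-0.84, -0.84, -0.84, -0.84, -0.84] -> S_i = -0.84*1.00^i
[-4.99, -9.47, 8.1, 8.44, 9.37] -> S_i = Random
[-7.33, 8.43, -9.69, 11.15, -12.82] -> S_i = -7.33*(-1.15)^i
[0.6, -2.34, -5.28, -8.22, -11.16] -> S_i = 0.60 + -2.94*i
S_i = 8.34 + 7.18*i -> [8.34, 15.52, 22.7, 29.88, 37.06]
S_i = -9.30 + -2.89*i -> [-9.3, -12.19, -15.08, -17.97, -20.86]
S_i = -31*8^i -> [-31, -248, -1984, -15872, -126976]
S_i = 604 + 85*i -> [604, 689, 774, 859, 944]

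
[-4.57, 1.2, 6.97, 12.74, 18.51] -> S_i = -4.57 + 5.77*i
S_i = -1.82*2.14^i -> [-1.82, -3.89, -8.33, -17.84, -38.17]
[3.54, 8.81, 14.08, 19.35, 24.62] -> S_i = 3.54 + 5.27*i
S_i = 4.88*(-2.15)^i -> [4.88, -10.49, 22.56, -48.5, 104.27]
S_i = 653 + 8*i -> [653, 661, 669, 677, 685]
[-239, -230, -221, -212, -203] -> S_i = -239 + 9*i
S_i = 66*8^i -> [66, 528, 4224, 33792, 270336]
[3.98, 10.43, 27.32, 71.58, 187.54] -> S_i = 3.98*2.62^i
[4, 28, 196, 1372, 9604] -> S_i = 4*7^i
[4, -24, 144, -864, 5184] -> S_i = 4*-6^i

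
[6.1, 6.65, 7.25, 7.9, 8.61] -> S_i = 6.10*1.09^i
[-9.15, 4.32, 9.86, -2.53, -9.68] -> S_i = Random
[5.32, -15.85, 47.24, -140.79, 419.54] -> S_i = 5.32*(-2.98)^i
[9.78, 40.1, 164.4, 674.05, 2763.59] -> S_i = 9.78*4.10^i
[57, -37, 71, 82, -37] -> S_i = Random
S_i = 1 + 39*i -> [1, 40, 79, 118, 157]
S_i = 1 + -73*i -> [1, -72, -145, -218, -291]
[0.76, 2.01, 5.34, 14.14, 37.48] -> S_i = 0.76*2.65^i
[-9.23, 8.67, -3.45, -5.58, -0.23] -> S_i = Random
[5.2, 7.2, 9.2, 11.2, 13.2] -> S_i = 5.20 + 2.00*i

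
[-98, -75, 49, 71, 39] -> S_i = Random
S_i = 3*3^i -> [3, 9, 27, 81, 243]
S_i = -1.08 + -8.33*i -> [-1.08, -9.41, -17.74, -26.07, -34.4]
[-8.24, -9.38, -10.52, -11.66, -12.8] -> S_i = -8.24 + -1.14*i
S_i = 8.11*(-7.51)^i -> [8.11, -60.91, 457.4, -3435.11, 25797.68]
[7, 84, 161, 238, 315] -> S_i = 7 + 77*i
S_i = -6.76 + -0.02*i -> [-6.76, -6.78, -6.8, -6.82, -6.84]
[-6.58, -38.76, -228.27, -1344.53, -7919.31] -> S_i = -6.58*5.89^i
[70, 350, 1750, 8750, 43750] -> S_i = 70*5^i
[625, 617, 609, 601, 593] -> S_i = 625 + -8*i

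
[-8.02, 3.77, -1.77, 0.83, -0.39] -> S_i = -8.02*(-0.47)^i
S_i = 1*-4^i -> [1, -4, 16, -64, 256]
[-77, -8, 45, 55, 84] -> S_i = Random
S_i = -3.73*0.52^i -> [-3.73, -1.94, -1.01, -0.52, -0.27]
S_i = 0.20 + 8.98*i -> [0.2, 9.18, 18.16, 27.14, 36.12]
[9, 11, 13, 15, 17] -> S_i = 9 + 2*i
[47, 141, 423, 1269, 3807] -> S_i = 47*3^i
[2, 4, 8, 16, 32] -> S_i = 2*2^i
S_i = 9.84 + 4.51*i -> [9.84, 14.35, 18.86, 23.37, 27.88]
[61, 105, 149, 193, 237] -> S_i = 61 + 44*i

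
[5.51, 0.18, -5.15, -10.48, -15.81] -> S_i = 5.51 + -5.33*i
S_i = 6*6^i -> [6, 36, 216, 1296, 7776]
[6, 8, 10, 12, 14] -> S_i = 6 + 2*i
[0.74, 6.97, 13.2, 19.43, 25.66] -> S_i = 0.74 + 6.23*i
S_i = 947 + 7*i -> [947, 954, 961, 968, 975]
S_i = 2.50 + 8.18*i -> [2.5, 10.68, 18.86, 27.04, 35.22]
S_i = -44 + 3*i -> [-44, -41, -38, -35, -32]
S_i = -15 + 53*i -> [-15, 38, 91, 144, 197]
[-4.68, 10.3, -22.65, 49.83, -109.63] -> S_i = -4.68*(-2.20)^i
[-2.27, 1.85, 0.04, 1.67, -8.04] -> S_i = Random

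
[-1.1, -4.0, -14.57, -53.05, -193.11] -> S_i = -1.10*3.64^i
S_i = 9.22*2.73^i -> [9.22, 25.17, 68.72, 187.59, 512.13]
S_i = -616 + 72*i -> [-616, -544, -472, -400, -328]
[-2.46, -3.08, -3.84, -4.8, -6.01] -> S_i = -2.46*1.25^i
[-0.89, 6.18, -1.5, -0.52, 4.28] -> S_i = Random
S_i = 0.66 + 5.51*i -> [0.66, 6.17, 11.68, 17.19, 22.7]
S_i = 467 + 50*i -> [467, 517, 567, 617, 667]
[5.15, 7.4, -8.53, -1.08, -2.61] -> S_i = Random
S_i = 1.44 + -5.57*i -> [1.44, -4.13, -9.7, -15.27, -20.84]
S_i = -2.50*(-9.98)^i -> [-2.5, 24.95, -249.0, 2485.03, -24800.6]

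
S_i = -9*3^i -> [-9, -27, -81, -243, -729]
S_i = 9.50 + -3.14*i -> [9.5, 6.36, 3.22, 0.08, -3.06]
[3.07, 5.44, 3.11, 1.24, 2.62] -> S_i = Random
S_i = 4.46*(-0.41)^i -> [4.46, -1.83, 0.75, -0.31, 0.13]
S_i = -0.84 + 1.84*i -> [-0.84, 1.0, 2.84, 4.68, 6.52]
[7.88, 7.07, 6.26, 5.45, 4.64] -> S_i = 7.88 + -0.81*i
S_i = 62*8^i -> [62, 496, 3968, 31744, 253952]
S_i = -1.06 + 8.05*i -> [-1.06, 6.99, 15.04, 23.09, 31.14]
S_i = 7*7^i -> [7, 49, 343, 2401, 16807]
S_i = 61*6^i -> [61, 366, 2196, 13176, 79056]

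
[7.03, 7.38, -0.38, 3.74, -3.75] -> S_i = Random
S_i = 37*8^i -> [37, 296, 2368, 18944, 151552]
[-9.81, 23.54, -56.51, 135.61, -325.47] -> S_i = -9.81*(-2.40)^i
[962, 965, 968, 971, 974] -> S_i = 962 + 3*i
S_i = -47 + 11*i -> [-47, -36, -25, -14, -3]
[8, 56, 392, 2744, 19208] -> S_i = 8*7^i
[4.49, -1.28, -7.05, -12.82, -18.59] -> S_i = 4.49 + -5.77*i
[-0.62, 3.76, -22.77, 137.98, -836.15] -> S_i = -0.62*(-6.06)^i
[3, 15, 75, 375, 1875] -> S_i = 3*5^i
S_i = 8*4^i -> [8, 32, 128, 512, 2048]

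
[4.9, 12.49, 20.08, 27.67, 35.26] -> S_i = 4.90 + 7.59*i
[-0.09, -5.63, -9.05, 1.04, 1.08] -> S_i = Random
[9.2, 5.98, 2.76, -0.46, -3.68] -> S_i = 9.20 + -3.22*i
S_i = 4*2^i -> [4, 8, 16, 32, 64]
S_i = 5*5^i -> [5, 25, 125, 625, 3125]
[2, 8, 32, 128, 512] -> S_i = 2*4^i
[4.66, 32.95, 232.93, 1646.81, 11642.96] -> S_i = 4.66*7.07^i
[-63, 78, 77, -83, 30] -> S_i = Random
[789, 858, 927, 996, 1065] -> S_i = 789 + 69*i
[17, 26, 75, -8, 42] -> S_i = Random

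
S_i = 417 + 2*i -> [417, 419, 421, 423, 425]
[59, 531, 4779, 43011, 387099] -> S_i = 59*9^i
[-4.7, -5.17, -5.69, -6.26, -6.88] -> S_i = -4.70*1.10^i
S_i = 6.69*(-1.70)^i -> [6.69, -11.37, 19.33, -32.87, 55.88]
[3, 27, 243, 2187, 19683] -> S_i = 3*9^i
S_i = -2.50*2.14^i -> [-2.5, -5.35, -11.45, -24.5, -52.43]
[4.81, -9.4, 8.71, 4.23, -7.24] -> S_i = Random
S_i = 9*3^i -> [9, 27, 81, 243, 729]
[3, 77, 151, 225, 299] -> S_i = 3 + 74*i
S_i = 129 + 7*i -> [129, 136, 143, 150, 157]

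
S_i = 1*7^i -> [1, 7, 49, 343, 2401]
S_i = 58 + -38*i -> [58, 20, -18, -56, -94]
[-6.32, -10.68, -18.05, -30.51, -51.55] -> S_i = -6.32*1.69^i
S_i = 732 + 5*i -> [732, 737, 742, 747, 752]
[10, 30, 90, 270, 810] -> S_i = 10*3^i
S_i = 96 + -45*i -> [96, 51, 6, -39, -84]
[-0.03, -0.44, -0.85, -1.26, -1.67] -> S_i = -0.03 + -0.41*i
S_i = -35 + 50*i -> [-35, 15, 65, 115, 165]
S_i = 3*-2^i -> [3, -6, 12, -24, 48]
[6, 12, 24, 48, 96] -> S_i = 6*2^i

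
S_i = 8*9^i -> [8, 72, 648, 5832, 52488]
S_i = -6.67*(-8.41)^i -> [-6.67, 56.09, -471.76, 3967.47, -33366.44]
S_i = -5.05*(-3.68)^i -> [-5.05, 18.58, -68.39, 251.67, -926.15]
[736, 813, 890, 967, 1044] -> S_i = 736 + 77*i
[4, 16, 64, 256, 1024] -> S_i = 4*4^i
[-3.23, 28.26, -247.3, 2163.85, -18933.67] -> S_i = -3.23*(-8.75)^i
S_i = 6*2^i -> [6, 12, 24, 48, 96]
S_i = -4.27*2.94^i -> [-4.27, -12.55, -36.91, -108.51, -319.02]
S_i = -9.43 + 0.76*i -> [-9.43, -8.67, -7.91, -7.15, -6.39]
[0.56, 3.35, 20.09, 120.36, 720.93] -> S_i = 0.56*5.99^i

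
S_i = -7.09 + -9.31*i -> [-7.09, -16.4, -25.71, -35.02, -44.33]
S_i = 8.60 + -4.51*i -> [8.6, 4.09, -0.42, -4.93, -9.44]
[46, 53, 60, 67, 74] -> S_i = 46 + 7*i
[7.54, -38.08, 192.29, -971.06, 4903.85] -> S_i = 7.54*(-5.05)^i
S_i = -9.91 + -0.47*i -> [-9.91, -10.38, -10.85, -11.32, -11.79]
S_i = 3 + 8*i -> [3, 11, 19, 27, 35]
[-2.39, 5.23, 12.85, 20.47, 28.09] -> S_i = -2.39 + 7.62*i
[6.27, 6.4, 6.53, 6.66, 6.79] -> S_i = 6.27 + 0.13*i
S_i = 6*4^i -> [6, 24, 96, 384, 1536]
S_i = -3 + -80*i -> [-3, -83, -163, -243, -323]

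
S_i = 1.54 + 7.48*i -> [1.54, 9.02, 16.5, 23.98, 31.46]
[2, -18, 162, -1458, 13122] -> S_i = 2*-9^i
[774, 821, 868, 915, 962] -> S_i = 774 + 47*i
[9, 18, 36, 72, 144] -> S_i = 9*2^i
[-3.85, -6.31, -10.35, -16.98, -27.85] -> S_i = -3.85*1.64^i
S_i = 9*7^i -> [9, 63, 441, 3087, 21609]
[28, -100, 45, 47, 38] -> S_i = Random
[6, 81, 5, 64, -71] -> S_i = Random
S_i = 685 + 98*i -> [685, 783, 881, 979, 1077]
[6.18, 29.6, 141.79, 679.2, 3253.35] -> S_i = 6.18*4.79^i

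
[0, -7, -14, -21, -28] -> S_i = 0 + -7*i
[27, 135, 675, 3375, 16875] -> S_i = 27*5^i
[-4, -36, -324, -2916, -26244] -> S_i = -4*9^i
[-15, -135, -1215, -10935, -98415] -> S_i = -15*9^i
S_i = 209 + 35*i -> [209, 244, 279, 314, 349]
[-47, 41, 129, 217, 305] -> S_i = -47 + 88*i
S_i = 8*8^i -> [8, 64, 512, 4096, 32768]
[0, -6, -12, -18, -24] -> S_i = 0 + -6*i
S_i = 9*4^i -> [9, 36, 144, 576, 2304]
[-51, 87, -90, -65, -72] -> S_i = Random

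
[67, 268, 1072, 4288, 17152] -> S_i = 67*4^i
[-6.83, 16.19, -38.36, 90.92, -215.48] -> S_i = -6.83*(-2.37)^i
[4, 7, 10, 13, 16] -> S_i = 4 + 3*i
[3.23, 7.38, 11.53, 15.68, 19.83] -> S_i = 3.23 + 4.15*i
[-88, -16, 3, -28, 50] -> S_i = Random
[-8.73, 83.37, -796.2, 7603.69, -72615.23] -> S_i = -8.73*(-9.55)^i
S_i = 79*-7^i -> [79, -553, 3871, -27097, 189679]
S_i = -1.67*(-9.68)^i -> [-1.67, 16.17, -156.48, 1514.76, -14662.83]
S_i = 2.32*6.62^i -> [2.32, 15.36, 101.67, 673.07, 4455.74]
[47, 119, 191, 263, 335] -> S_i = 47 + 72*i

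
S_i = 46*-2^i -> [46, -92, 184, -368, 736]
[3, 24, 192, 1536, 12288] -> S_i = 3*8^i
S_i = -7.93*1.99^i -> [-7.93, -15.78, -31.4, -62.49, -124.36]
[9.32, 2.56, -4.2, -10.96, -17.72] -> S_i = 9.32 + -6.76*i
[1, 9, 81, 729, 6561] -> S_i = 1*9^i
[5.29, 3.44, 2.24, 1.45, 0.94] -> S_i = 5.29*0.65^i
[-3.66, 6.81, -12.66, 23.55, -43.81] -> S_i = -3.66*(-1.86)^i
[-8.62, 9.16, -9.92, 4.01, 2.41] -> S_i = Random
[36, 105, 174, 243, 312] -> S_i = 36 + 69*i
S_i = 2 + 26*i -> [2, 28, 54, 80, 106]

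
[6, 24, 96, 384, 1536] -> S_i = 6*4^i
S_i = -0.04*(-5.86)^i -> [-0.04, 0.23, -1.37, 8.05, -47.17]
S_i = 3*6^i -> [3, 18, 108, 648, 3888]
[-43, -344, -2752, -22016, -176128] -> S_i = -43*8^i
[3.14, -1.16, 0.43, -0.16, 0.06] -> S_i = 3.14*(-0.37)^i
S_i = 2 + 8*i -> [2, 10, 18, 26, 34]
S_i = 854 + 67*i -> [854, 921, 988, 1055, 1122]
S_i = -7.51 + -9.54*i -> [-7.51, -17.05, -26.59, -36.13, -45.67]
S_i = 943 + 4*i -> [943, 947, 951, 955, 959]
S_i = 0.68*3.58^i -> [0.68, 2.43, 8.72, 31.2, 111.7]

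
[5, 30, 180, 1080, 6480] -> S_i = 5*6^i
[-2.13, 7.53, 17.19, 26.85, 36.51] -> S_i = -2.13 + 9.66*i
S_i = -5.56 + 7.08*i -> [-5.56, 1.52, 8.6, 15.68, 22.76]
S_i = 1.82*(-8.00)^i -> [1.82, -14.56, 116.48, -931.84, 7454.72]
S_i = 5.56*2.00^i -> [5.56, 11.12, 22.24, 44.48, 88.96]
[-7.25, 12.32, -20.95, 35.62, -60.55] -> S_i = -7.25*(-1.70)^i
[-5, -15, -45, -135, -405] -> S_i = -5*3^i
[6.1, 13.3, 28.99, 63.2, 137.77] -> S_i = 6.10*2.18^i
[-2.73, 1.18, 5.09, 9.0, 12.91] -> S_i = -2.73 + 3.91*i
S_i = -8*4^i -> [-8, -32, -128, -512, -2048]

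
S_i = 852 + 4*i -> [852, 856, 860, 864, 868]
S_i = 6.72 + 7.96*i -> [6.72, 14.68, 22.64, 30.6, 38.56]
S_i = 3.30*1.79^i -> [3.3, 5.91, 10.57, 18.93, 33.88]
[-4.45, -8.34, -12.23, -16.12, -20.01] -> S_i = -4.45 + -3.89*i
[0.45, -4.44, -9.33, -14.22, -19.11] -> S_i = 0.45 + -4.89*i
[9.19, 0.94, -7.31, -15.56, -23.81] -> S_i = 9.19 + -8.25*i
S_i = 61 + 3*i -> [61, 64, 67, 70, 73]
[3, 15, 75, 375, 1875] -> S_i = 3*5^i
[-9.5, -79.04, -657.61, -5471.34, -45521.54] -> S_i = -9.50*8.32^i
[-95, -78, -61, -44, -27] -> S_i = -95 + 17*i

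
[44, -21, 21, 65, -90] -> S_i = Random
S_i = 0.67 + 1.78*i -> [0.67, 2.45, 4.23, 6.01, 7.79]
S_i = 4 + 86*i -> [4, 90, 176, 262, 348]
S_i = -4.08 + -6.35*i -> [-4.08, -10.43, -16.78, -23.13, -29.48]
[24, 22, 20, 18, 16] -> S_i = 24 + -2*i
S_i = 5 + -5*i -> [5, 0, -5, -10, -15]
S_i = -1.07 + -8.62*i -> [-1.07, -9.69, -18.31, -26.93, -35.55]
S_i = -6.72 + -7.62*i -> [-6.72, -14.34, -21.96, -29.58, -37.2]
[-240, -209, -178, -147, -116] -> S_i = -240 + 31*i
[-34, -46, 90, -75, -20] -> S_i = Random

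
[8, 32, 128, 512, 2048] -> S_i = 8*4^i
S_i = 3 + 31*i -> [3, 34, 65, 96, 127]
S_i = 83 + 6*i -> [83, 89, 95, 101, 107]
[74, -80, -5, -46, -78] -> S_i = Random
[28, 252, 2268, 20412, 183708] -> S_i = 28*9^i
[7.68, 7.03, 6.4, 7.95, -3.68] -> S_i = Random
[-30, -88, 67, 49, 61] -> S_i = Random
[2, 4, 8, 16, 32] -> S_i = 2*2^i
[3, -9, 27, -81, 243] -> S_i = 3*-3^i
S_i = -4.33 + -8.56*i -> [-4.33, -12.89, -21.45, -30.01, -38.57]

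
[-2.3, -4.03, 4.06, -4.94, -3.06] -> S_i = Random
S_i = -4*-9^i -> [-4, 36, -324, 2916, -26244]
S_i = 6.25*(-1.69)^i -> [6.25, -10.56, 17.85, -30.17, 50.98]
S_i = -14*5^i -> [-14, -70, -350, -1750, -8750]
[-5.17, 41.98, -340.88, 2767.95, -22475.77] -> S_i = -5.17*(-8.12)^i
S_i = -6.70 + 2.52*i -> [-6.7, -4.18, -1.66, 0.86, 3.38]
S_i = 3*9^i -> [3, 27, 243, 2187, 19683]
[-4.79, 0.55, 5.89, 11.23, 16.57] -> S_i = -4.79 + 5.34*i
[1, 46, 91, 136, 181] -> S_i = 1 + 45*i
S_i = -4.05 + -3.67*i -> [-4.05, -7.72, -11.39, -15.06, -18.73]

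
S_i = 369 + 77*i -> [369, 446, 523, 600, 677]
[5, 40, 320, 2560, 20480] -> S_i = 5*8^i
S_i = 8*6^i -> [8, 48, 288, 1728, 10368]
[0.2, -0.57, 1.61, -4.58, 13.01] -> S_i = 0.20*(-2.84)^i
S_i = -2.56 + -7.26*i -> [-2.56, -9.82, -17.08, -24.34, -31.6]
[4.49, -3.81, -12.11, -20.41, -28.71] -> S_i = 4.49 + -8.30*i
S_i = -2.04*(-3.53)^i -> [-2.04, 7.2, -25.42, 89.73, -316.76]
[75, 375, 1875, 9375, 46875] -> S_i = 75*5^i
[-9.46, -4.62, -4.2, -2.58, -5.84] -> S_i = Random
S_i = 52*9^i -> [52, 468, 4212, 37908, 341172]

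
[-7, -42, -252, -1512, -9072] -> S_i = -7*6^i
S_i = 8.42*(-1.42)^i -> [8.42, -11.96, 16.98, -24.11, 34.23]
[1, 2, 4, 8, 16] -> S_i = 1*2^i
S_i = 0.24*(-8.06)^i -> [0.24, -1.93, 15.59, -125.67, 1012.86]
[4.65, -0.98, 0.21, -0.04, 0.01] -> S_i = 4.65*(-0.21)^i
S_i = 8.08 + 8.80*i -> [8.08, 16.88, 25.68, 34.48, 43.28]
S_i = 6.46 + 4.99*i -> [6.46, 11.45, 16.44, 21.43, 26.42]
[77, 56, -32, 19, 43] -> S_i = Random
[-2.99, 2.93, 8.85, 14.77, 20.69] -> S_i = -2.99 + 5.92*i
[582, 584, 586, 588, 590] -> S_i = 582 + 2*i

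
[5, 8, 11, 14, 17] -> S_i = 5 + 3*i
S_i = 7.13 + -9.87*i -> [7.13, -2.74, -12.61, -22.48, -32.35]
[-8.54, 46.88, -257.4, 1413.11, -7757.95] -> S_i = -8.54*(-5.49)^i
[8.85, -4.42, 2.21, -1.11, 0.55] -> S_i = 8.85*(-0.50)^i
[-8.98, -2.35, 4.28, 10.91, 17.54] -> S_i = -8.98 + 6.63*i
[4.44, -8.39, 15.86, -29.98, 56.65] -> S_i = 4.44*(-1.89)^i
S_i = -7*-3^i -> [-7, 21, -63, 189, -567]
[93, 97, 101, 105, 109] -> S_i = 93 + 4*i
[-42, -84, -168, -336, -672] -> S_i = -42*2^i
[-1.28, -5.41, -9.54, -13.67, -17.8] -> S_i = -1.28 + -4.13*i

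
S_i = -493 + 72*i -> [-493, -421, -349, -277, -205]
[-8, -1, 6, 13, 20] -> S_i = -8 + 7*i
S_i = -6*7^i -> [-6, -42, -294, -2058, -14406]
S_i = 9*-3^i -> [9, -27, 81, -243, 729]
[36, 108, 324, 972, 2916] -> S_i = 36*3^i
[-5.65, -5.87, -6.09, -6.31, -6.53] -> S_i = -5.65 + -0.22*i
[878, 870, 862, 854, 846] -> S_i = 878 + -8*i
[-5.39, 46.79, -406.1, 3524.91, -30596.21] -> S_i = -5.39*(-8.68)^i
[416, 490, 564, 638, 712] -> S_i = 416 + 74*i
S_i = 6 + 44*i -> [6, 50, 94, 138, 182]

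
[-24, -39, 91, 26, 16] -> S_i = Random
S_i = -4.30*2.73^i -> [-4.3, -11.74, -32.05, -87.49, -238.85]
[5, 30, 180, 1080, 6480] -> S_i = 5*6^i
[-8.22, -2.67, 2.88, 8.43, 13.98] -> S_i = -8.22 + 5.55*i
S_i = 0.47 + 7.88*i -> [0.47, 8.35, 16.23, 24.11, 31.99]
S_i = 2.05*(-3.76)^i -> [2.05, -7.71, 28.98, -108.97, 409.74]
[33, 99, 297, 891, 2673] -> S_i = 33*3^i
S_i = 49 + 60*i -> [49, 109, 169, 229, 289]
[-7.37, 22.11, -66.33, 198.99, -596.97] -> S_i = -7.37*(-3.00)^i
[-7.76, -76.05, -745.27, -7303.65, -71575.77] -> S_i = -7.76*9.80^i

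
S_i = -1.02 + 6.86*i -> [-1.02, 5.84, 12.7, 19.56, 26.42]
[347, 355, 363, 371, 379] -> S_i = 347 + 8*i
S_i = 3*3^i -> [3, 9, 27, 81, 243]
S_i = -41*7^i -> [-41, -287, -2009, -14063, -98441]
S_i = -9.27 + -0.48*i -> [-9.27, -9.75, -10.23, -10.71, -11.19]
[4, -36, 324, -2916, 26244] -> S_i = 4*-9^i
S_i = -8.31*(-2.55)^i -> [-8.31, 21.19, -54.04, 137.79, -351.37]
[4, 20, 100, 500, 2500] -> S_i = 4*5^i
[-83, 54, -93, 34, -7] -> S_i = Random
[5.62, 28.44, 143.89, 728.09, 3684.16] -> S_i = 5.62*5.06^i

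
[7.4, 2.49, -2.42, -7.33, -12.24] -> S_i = 7.40 + -4.91*i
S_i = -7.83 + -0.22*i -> [-7.83, -8.05, -8.27, -8.49, -8.71]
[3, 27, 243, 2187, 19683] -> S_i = 3*9^i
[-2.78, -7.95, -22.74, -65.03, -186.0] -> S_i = -2.78*2.86^i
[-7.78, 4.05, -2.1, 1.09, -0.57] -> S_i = -7.78*(-0.52)^i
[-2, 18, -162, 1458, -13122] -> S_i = -2*-9^i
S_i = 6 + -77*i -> [6, -71, -148, -225, -302]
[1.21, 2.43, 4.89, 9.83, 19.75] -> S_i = 1.21*2.01^i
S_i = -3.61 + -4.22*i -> [-3.61, -7.83, -12.05, -16.27, -20.49]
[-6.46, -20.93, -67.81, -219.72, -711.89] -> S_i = -6.46*3.24^i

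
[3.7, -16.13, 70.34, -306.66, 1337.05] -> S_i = 3.70*(-4.36)^i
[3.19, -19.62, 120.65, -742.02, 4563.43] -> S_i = 3.19*(-6.15)^i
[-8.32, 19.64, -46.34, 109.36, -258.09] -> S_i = -8.32*(-2.36)^i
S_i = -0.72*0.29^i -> [-0.72, -0.21, -0.06, -0.02, -0.01]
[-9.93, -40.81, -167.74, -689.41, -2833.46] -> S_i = -9.93*4.11^i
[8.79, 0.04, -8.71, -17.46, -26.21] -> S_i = 8.79 + -8.75*i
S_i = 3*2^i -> [3, 6, 12, 24, 48]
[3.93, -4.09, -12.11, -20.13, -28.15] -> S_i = 3.93 + -8.02*i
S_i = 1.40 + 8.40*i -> [1.4, 9.8, 18.2, 26.6, 35.0]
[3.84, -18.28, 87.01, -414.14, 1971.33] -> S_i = 3.84*(-4.76)^i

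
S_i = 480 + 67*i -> [480, 547, 614, 681, 748]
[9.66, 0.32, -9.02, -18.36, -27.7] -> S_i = 9.66 + -9.34*i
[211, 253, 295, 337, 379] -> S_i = 211 + 42*i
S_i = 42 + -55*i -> [42, -13, -68, -123, -178]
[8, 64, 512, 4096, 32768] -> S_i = 8*8^i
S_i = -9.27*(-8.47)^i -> [-9.27, 78.52, -665.04, 5632.87, -47710.43]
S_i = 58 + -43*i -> [58, 15, -28, -71, -114]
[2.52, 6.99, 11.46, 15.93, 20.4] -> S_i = 2.52 + 4.47*i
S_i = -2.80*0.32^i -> [-2.8, -0.9, -0.29, -0.09, -0.03]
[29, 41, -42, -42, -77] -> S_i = Random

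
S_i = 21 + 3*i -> [21, 24, 27, 30, 33]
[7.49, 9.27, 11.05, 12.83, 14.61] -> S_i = 7.49 + 1.78*i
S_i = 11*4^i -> [11, 44, 176, 704, 2816]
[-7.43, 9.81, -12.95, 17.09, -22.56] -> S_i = -7.43*(-1.32)^i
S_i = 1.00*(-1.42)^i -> [1.0, -1.42, 2.02, -2.86, 4.07]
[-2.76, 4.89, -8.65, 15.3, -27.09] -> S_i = -2.76*(-1.77)^i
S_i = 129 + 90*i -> [129, 219, 309, 399, 489]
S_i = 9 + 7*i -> [9, 16, 23, 30, 37]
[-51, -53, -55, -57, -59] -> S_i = -51 + -2*i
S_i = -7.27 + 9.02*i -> [-7.27, 1.75, 10.77, 19.79, 28.81]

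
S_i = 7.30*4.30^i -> [7.3, 31.39, 134.98, 580.4, 2495.72]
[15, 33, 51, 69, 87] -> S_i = 15 + 18*i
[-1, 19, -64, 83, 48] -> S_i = Random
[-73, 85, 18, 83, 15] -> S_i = Random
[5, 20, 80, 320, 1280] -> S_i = 5*4^i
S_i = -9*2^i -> [-9, -18, -36, -72, -144]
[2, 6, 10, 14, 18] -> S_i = 2 + 4*i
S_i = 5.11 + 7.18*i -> [5.11, 12.29, 19.47, 26.65, 33.83]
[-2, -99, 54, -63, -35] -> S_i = Random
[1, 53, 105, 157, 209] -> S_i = 1 + 52*i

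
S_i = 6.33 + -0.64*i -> [6.33, 5.69, 5.05, 4.41, 3.77]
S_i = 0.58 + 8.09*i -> [0.58, 8.67, 16.76, 24.85, 32.94]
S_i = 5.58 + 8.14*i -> [5.58, 13.72, 21.86, 30.0, 38.14]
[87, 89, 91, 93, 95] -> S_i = 87 + 2*i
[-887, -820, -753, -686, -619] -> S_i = -887 + 67*i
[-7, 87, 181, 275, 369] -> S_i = -7 + 94*i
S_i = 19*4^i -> [19, 76, 304, 1216, 4864]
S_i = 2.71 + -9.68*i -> [2.71, -6.97, -16.65, -26.33, -36.01]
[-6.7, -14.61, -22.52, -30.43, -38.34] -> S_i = -6.70 + -7.91*i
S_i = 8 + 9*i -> [8, 17, 26, 35, 44]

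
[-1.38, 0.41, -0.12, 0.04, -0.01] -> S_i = -1.38*(-0.30)^i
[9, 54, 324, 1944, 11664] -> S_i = 9*6^i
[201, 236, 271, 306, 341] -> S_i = 201 + 35*i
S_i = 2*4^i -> [2, 8, 32, 128, 512]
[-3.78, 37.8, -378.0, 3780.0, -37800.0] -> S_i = -3.78*(-10.00)^i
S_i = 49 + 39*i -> [49, 88, 127, 166, 205]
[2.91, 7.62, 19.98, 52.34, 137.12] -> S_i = 2.91*2.62^i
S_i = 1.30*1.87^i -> [1.3, 2.43, 4.55, 8.5, 15.9]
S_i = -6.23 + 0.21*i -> [-6.23, -6.02, -5.81, -5.6, -5.39]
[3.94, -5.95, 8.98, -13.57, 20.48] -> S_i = 3.94*(-1.51)^i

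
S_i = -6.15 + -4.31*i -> [-6.15, -10.46, -14.77, -19.08, -23.39]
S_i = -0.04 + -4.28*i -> [-0.04, -4.32, -8.6, -12.88, -17.16]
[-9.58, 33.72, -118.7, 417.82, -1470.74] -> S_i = -9.58*(-3.52)^i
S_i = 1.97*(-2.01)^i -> [1.97, -3.96, 7.96, -16.0, 32.16]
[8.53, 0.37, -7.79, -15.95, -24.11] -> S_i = 8.53 + -8.16*i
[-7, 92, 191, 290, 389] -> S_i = -7 + 99*i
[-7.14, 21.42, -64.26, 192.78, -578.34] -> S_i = -7.14*(-3.00)^i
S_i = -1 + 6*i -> [-1, 5, 11, 17, 23]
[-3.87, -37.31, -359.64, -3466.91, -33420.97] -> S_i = -3.87*9.64^i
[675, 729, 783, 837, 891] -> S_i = 675 + 54*i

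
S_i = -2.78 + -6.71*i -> [-2.78, -9.49, -16.2, -22.91, -29.62]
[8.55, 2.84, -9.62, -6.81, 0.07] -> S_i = Random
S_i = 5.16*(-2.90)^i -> [5.16, -14.96, 43.4, -125.85, 364.96]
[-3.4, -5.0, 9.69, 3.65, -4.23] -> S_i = Random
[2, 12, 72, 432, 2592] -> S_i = 2*6^i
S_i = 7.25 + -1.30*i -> [7.25, 5.95, 4.65, 3.35, 2.05]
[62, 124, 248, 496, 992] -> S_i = 62*2^i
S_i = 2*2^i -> [2, 4, 8, 16, 32]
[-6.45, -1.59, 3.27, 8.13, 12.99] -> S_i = -6.45 + 4.86*i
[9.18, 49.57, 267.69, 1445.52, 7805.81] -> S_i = 9.18*5.40^i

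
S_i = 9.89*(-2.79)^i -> [9.89, -27.59, 76.98, -214.79, 599.26]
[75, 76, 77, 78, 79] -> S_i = 75 + 1*i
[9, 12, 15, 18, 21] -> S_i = 9 + 3*i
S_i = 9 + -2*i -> [9, 7, 5, 3, 1]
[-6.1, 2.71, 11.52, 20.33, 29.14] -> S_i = -6.10 + 8.81*i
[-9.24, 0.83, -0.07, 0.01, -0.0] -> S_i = -9.24*(-0.09)^i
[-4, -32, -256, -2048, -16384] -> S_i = -4*8^i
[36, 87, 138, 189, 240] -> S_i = 36 + 51*i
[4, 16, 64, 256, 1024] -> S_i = 4*4^i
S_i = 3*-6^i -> [3, -18, 108, -648, 3888]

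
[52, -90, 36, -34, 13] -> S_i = Random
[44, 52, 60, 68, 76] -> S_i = 44 + 8*i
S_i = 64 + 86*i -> [64, 150, 236, 322, 408]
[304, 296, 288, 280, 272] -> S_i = 304 + -8*i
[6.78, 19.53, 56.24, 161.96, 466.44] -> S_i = 6.78*2.88^i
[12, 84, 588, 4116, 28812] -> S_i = 12*7^i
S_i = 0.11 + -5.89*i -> [0.11, -5.78, -11.67, -17.56, -23.45]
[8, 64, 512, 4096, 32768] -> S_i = 8*8^i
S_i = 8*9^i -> [8, 72, 648, 5832, 52488]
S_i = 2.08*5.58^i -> [2.08, 11.61, 64.76, 361.38, 2016.51]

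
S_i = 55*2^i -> [55, 110, 220, 440, 880]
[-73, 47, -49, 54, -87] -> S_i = Random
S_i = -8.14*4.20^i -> [-8.14, -34.19, -143.59, -603.08, -2532.92]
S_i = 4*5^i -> [4, 20, 100, 500, 2500]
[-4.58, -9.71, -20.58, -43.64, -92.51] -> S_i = -4.58*2.12^i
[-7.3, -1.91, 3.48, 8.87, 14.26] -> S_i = -7.30 + 5.39*i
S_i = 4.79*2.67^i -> [4.79, 12.79, 34.15, 91.17, 243.43]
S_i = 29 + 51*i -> [29, 80, 131, 182, 233]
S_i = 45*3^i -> [45, 135, 405, 1215, 3645]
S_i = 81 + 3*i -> [81, 84, 87, 90, 93]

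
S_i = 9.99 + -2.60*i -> [9.99, 7.39, 4.79, 2.19, -0.41]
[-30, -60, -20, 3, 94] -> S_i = Random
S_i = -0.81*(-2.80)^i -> [-0.81, 2.27, -6.35, 17.78, -49.79]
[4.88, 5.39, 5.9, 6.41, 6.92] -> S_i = 4.88 + 0.51*i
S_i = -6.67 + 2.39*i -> [-6.67, -4.28, -1.89, 0.5, 2.89]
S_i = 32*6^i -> [32, 192, 1152, 6912, 41472]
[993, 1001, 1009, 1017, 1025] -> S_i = 993 + 8*i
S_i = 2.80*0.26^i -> [2.8, 0.73, 0.19, 0.05, 0.01]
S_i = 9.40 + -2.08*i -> [9.4, 7.32, 5.24, 3.16, 1.08]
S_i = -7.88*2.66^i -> [-7.88, -20.96, -55.76, -148.31, -394.51]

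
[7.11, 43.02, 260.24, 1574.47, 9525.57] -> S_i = 7.11*6.05^i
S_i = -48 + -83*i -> [-48, -131, -214, -297, -380]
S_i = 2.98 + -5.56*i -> [2.98, -2.58, -8.14, -13.7, -19.26]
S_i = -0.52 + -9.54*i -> [-0.52, -10.06, -19.6, -29.14, -38.68]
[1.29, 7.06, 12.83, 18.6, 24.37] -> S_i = 1.29 + 5.77*i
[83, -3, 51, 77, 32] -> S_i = Random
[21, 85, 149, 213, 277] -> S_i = 21 + 64*i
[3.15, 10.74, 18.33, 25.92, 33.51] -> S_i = 3.15 + 7.59*i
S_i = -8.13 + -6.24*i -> [-8.13, -14.37, -20.61, -26.85, -33.09]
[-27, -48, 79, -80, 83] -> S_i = Random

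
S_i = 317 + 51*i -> [317, 368, 419, 470, 521]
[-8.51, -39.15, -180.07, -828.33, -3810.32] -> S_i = -8.51*4.60^i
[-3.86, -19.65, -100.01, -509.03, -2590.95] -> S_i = -3.86*5.09^i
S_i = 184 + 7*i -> [184, 191, 198, 205, 212]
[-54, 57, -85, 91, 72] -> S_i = Random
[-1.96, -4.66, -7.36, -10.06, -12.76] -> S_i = -1.96 + -2.70*i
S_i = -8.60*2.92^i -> [-8.6, -25.11, -73.33, -214.11, -625.22]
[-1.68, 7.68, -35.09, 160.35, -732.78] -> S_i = -1.68*(-4.57)^i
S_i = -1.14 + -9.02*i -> [-1.14, -10.16, -19.18, -28.2, -37.22]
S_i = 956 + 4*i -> [956, 960, 964, 968, 972]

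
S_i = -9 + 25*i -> [-9, 16, 41, 66, 91]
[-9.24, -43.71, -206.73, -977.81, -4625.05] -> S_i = -9.24*4.73^i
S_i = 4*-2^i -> [4, -8, 16, -32, 64]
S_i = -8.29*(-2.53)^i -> [-8.29, 20.97, -53.06, 134.25, -339.65]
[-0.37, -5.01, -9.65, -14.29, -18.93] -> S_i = -0.37 + -4.64*i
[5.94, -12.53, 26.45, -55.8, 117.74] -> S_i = 5.94*(-2.11)^i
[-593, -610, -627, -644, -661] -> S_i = -593 + -17*i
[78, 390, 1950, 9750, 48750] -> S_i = 78*5^i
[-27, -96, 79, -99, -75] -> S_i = Random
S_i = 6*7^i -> [6, 42, 294, 2058, 14406]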